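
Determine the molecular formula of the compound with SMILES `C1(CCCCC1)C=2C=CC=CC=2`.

Heavy atoms from the SMILES: 12 C.
Implicit hydrogens by atom environment:
  5 × C: 2 H each → 10
  5 × C (aromatic): 1 H each → 5
  1 × C: 1 H
  1 × C (aromatic): no H
  Total hydrogens = 16.
Molecular formula: C12H16

C12H16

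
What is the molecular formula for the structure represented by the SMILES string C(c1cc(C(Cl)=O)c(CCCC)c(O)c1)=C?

C13H15ClO2

Heavy atoms from the SMILES: 13 C, 1 Cl, 2 O.
Implicit hydrogens by atom environment:
  4 × C: 2 H each → 8
  4 × C (aromatic): no H
  2 × C (aromatic): 1 H each → 2
  1 × C: 3 H
  1 × C: 1 H
  1 × C: no H
  1 × Cl: no H
  1 × O: 1 H
  1 × O: no H
  Total hydrogens = 15.
Molecular formula: C13H15ClO2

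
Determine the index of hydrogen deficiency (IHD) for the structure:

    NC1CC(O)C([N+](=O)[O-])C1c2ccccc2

Molecular formula from the SMILES: C11H14N2O3.
DoU = (2C + 2 + N − H − X)/2 = (2·11 + 2 + 2 − 14 − 0)/2 = 12/2 = 6.
(Structurally: 2 ring(s) + 4 π bond(s) = 6.)

6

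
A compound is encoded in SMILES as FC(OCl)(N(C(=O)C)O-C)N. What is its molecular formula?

Heavy atoms from the SMILES: 4 C, 1 Cl, 1 F, 2 N, 3 O.
Implicit hydrogens by atom environment:
  3 × O: no H
  2 × C: 3 H each → 6
  2 × C: no H
  1 × Cl: no H
  1 × F: no H
  1 × N: 2 H
  1 × N: no H
  Total hydrogens = 8.
Molecular formula: C4H8ClFN2O3

C4H8ClFN2O3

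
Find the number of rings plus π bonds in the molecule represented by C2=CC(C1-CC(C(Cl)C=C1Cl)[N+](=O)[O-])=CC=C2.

7

Molecular formula from the SMILES: C12H11Cl2NO2.
DoU = (2C + 2 + N − H − X)/2 = (2·12 + 2 + 1 − 11 − 2)/2 = 14/2 = 7.
(Structurally: 2 ring(s) + 5 π bond(s) = 7.)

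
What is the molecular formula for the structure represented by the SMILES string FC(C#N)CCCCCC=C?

Heavy atoms from the SMILES: 9 C, 1 F, 1 N.
Implicit hydrogens by atom environment:
  6 × C: 2 H each → 12
  2 × C: 1 H each → 2
  1 × C: no H
  1 × F: no H
  1 × N: no H
  Total hydrogens = 14.
Molecular formula: C9H14FN

C9H14FN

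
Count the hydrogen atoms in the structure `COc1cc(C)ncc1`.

Hydrogens are implicit in SMILES; fill each atom to its normal valence:
  3 × C (aromatic): 1 H each → 3
  2 × C: 3 H each → 6
  2 × C (aromatic): no H
  1 × N (aromatic): no H
  1 × O: no H
  Total hydrogens = 9.

9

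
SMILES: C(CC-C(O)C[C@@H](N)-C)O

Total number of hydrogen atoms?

Hydrogens are implicit in SMILES; fill each atom to its normal valence:
  4 × C: 2 H each → 8
  2 × C: 1 H each → 2
  2 × O: 1 H each → 2
  1 × C: 3 H
  1 × N: 2 H
  Total hydrogens = 17.

17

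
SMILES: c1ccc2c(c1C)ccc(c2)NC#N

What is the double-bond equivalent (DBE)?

Molecular formula from the SMILES: C12H10N2.
DoU = (2C + 2 + N − H − X)/2 = (2·12 + 2 + 2 − 10 − 0)/2 = 18/2 = 9.
(Structurally: 2 ring(s) + 7 π bond(s) = 9.)

9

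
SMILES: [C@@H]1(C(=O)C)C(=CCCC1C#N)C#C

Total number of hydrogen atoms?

11

Hydrogens are implicit in SMILES; fill each atom to its normal valence:
  4 × C: 1 H each → 4
  4 × C: no H
  2 × C: 2 H each → 4
  1 × C: 3 H
  1 × N: no H
  1 × O: no H
  Total hydrogens = 11.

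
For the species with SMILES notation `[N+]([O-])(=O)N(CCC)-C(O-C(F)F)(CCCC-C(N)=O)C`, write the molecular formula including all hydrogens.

Heavy atoms from the SMILES: 11 C, 2 F, 3 N, 4 O.
Implicit hydrogens by atom environment:
  6 × C: 2 H each → 12
  3 × O: no H
  2 × C: 3 H each → 6
  2 × C: no H
  2 × F: no H
  1 × C: 1 H
  1 × N: 2 H
  1 × N: no H
  1 × N (charge +1): no H
  1 × O (charge -1): no H
  Total hydrogens = 21.
Molecular formula: C11H21F2N3O4

C11H21F2N3O4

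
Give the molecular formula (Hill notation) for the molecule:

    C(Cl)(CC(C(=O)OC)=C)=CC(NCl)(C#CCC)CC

Heavy atoms from the SMILES: 14 C, 2 Cl, 1 N, 2 O.
Implicit hydrogens by atom environment:
  6 × C: no H
  4 × C: 2 H each → 8
  3 × C: 3 H each → 9
  2 × Cl: no H
  2 × O: no H
  1 × C: 1 H
  1 × N: 1 H
  Total hydrogens = 19.
Molecular formula: C14H19Cl2NO2

C14H19Cl2NO2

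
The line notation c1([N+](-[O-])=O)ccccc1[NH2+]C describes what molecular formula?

C7H9N2O2+

Heavy atoms from the SMILES: 7 C, 2 N, 2 O.
Implicit hydrogens by atom environment:
  4 × C (aromatic): 1 H each → 4
  2 × C (aromatic): no H
  1 × C: 3 H
  1 × N (charge +1): 2 H
  1 × N (charge +1): no H
  1 × O: no H
  1 × O (charge -1): no H
  Total hydrogens = 9.
Net charge +1.
Molecular formula: C7H9N2O2+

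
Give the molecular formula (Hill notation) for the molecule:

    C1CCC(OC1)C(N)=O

Heavy atoms from the SMILES: 6 C, 1 N, 2 O.
Implicit hydrogens by atom environment:
  4 × C: 2 H each → 8
  2 × O: no H
  1 × C: 1 H
  1 × C: no H
  1 × N: 2 H
  Total hydrogens = 11.
Molecular formula: C6H11NO2

C6H11NO2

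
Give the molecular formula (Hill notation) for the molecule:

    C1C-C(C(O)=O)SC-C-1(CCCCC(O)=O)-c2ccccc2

Heavy atoms from the SMILES: 17 C, 4 O, 1 S.
Implicit hydrogens by atom environment:
  7 × C: 2 H each → 14
  5 × C (aromatic): 1 H each → 5
  3 × C: no H
  2 × O: 1 H each → 2
  2 × O: no H
  1 × C: 1 H
  1 × C (aromatic): no H
  1 × S: no H
  Total hydrogens = 22.
Molecular formula: C17H22O4S

C17H22O4S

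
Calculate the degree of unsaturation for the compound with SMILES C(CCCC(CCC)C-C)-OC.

Molecular formula from the SMILES: C11H24O.
DoU = (2C + 2 + N − H − X)/2 = (2·11 + 2 + 0 − 24 − 0)/2 = 0/2 = 0.
(Structurally: 0 ring(s) + 0 π bond(s) = 0.)

0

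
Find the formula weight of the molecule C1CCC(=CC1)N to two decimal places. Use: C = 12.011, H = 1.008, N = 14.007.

97.16

Molecular formula: C6H11N.
M = 6×12.011 + 11×1.008 + 1×14.007 = 97.16 g/mol.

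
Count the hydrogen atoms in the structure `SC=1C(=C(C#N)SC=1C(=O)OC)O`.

Hydrogens are implicit in SMILES; fill each atom to its normal valence:
  4 × C (aromatic): no H
  2 × C: no H
  2 × O: no H
  1 × C: 3 H
  1 × N: no H
  1 × O: 1 H
  1 × S: 1 H
  1 × S (aromatic): no H
  Total hydrogens = 5.

5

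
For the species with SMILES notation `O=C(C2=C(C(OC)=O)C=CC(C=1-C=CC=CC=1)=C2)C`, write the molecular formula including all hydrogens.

Heavy atoms from the SMILES: 16 C, 3 O.
Implicit hydrogens by atom environment:
  8 × C (aromatic): 1 H each → 8
  4 × C (aromatic): no H
  3 × O: no H
  2 × C: 3 H each → 6
  2 × C: no H
  Total hydrogens = 14.
Molecular formula: C16H14O3

C16H14O3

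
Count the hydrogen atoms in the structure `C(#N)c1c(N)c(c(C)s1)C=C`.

8

Hydrogens are implicit in SMILES; fill each atom to its normal valence:
  4 × C (aromatic): no H
  1 × C: 3 H
  1 × C: 2 H
  1 × C: 1 H
  1 × C: no H
  1 × N: 2 H
  1 × N: no H
  1 × S (aromatic): no H
  Total hydrogens = 8.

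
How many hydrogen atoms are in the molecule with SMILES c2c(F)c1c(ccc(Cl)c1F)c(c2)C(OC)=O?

7

Hydrogens are implicit in SMILES; fill each atom to its normal valence:
  6 × C (aromatic): no H
  4 × C (aromatic): 1 H each → 4
  2 × F: no H
  2 × O: no H
  1 × C: 3 H
  1 × C: no H
  1 × Cl: no H
  Total hydrogens = 7.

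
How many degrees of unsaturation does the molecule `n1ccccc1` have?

Molecular formula from the SMILES: C5H5N.
DoU = (2C + 2 + N − H − X)/2 = (2·5 + 2 + 1 − 5 − 0)/2 = 8/2 = 4.
(Structurally: 1 ring(s) + 3 π bond(s) = 4.)

4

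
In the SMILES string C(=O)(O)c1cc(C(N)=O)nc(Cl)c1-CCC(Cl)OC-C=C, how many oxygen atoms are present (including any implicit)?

4

The symbol for oxygen appears 4 times in the SMILES.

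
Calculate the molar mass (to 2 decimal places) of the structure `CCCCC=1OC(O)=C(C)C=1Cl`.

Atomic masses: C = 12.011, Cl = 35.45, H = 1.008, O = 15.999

188.65

Molecular formula: C9H13ClO2.
M = 9×12.011 + 1×35.45 + 13×1.008 + 2×15.999 = 188.65 g/mol.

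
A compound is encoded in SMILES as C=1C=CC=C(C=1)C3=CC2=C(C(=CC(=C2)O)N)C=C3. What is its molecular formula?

Heavy atoms from the SMILES: 16 C, 1 N, 1 O.
Implicit hydrogens by atom environment:
  10 × C (aromatic): 1 H each → 10
  6 × C (aromatic): no H
  1 × N: 2 H
  1 × O: 1 H
  Total hydrogens = 13.
Molecular formula: C16H13NO

C16H13NO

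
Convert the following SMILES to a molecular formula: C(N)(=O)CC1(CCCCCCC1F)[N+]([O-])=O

Heavy atoms from the SMILES: 10 C, 1 F, 2 N, 3 O.
Implicit hydrogens by atom environment:
  7 × C: 2 H each → 14
  2 × C: no H
  2 × O: no H
  1 × C: 1 H
  1 × F: no H
  1 × N: 2 H
  1 × N (charge +1): no H
  1 × O (charge -1): no H
  Total hydrogens = 17.
Molecular formula: C10H17FN2O3

C10H17FN2O3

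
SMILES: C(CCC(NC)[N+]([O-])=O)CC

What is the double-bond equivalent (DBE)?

1

Molecular formula from the SMILES: C7H16N2O2.
DoU = (2C + 2 + N − H − X)/2 = (2·7 + 2 + 2 − 16 − 0)/2 = 2/2 = 1.
(Structurally: 0 ring(s) + 1 π bond(s) = 1.)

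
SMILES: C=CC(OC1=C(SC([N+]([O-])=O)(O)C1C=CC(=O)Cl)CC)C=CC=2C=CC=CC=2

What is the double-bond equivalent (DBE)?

11

Molecular formula from the SMILES: C20H20ClNO5S.
DoU = (2C + 2 + N − H − X)/2 = (2·20 + 2 + 1 − 20 − 1)/2 = 22/2 = 11.
(Structurally: 2 ring(s) + 9 π bond(s) = 11.)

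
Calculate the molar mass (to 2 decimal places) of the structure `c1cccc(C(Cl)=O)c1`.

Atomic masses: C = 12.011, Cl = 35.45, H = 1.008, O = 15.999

140.57

Molecular formula: C7H5ClO.
M = 7×12.011 + 1×35.45 + 5×1.008 + 1×15.999 = 140.57 g/mol.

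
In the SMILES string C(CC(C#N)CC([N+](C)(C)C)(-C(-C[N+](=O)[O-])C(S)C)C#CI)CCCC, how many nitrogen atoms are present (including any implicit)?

The symbol for nitrogen appears 3 times in the SMILES.

3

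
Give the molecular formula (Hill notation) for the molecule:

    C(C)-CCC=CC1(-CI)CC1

C10H17I

Heavy atoms from the SMILES: 10 C, 1 I.
Implicit hydrogens by atom environment:
  6 × C: 2 H each → 12
  2 × C: 1 H each → 2
  1 × C: 3 H
  1 × C: no H
  1 × I: no H
  Total hydrogens = 17.
Molecular formula: C10H17I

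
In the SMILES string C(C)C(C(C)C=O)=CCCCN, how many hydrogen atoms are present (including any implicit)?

19

Hydrogens are implicit in SMILES; fill each atom to its normal valence:
  4 × C: 2 H each → 8
  3 × C: 1 H each → 3
  2 × C: 3 H each → 6
  1 × C: no H
  1 × N: 2 H
  1 × O: no H
  Total hydrogens = 19.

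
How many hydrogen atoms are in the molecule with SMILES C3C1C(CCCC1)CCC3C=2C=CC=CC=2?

Hydrogens are implicit in SMILES; fill each atom to its normal valence:
  7 × C: 2 H each → 14
  5 × C (aromatic): 1 H each → 5
  3 × C: 1 H each → 3
  1 × C (aromatic): no H
  Total hydrogens = 22.

22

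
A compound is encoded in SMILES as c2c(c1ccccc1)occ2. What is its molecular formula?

C10H8O

Heavy atoms from the SMILES: 10 C, 1 O.
Implicit hydrogens by atom environment:
  8 × C (aromatic): 1 H each → 8
  2 × C (aromatic): no H
  1 × O (aromatic): no H
  Total hydrogens = 8.
Molecular formula: C10H8O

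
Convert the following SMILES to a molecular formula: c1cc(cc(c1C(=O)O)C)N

C8H9NO2

Heavy atoms from the SMILES: 8 C, 1 N, 2 O.
Implicit hydrogens by atom environment:
  3 × C (aromatic): 1 H each → 3
  3 × C (aromatic): no H
  1 × C: 3 H
  1 × C: no H
  1 × N: 2 H
  1 × O: 1 H
  1 × O: no H
  Total hydrogens = 9.
Molecular formula: C8H9NO2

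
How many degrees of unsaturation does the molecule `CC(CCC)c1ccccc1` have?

4

Molecular formula from the SMILES: C11H16.
DoU = (2C + 2 + N − H − X)/2 = (2·11 + 2 + 0 − 16 − 0)/2 = 8/2 = 4.
(Structurally: 1 ring(s) + 3 π bond(s) = 4.)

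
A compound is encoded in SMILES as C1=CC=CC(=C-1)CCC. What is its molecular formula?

Heavy atoms from the SMILES: 9 C.
Implicit hydrogens by atom environment:
  5 × C (aromatic): 1 H each → 5
  2 × C: 2 H each → 4
  1 × C: 3 H
  1 × C (aromatic): no H
  Total hydrogens = 12.
Molecular formula: C9H12

C9H12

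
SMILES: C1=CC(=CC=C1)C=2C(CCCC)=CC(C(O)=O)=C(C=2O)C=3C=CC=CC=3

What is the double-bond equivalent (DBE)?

Molecular formula from the SMILES: C23H22O3.
DoU = (2C + 2 + N − H − X)/2 = (2·23 + 2 + 0 − 22 − 0)/2 = 26/2 = 13.
(Structurally: 3 ring(s) + 10 π bond(s) = 13.)

13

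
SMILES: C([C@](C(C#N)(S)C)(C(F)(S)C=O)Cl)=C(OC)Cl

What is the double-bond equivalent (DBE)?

4

Molecular formula from the SMILES: C9H10Cl2FNO2S2.
DoU = (2C + 2 + N − H − X)/2 = (2·9 + 2 + 1 − 10 − 3)/2 = 8/2 = 4.
(Structurally: 0 ring(s) + 4 π bond(s) = 4.)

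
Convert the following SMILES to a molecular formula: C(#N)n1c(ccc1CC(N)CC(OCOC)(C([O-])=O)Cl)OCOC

C14H19ClN3O6-

Heavy atoms from the SMILES: 14 C, 1 Cl, 3 N, 6 O.
Implicit hydrogens by atom environment:
  5 × O: no H
  4 × C: 2 H each → 8
  3 × C: no H
  2 × C: 3 H each → 6
  2 × C (aromatic): 1 H each → 2
  2 × C (aromatic): no H
  1 × C: 1 H
  1 × Cl: no H
  1 × N: 2 H
  1 × N (aromatic): no H
  1 × N: no H
  1 × O (charge -1): no H
  Total hydrogens = 19.
Net charge -1.
Molecular formula: C14H19ClN3O6-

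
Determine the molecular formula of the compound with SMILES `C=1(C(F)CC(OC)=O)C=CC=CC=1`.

Heavy atoms from the SMILES: 10 C, 1 F, 2 O.
Implicit hydrogens by atom environment:
  5 × C (aromatic): 1 H each → 5
  2 × O: no H
  1 × C: 3 H
  1 × C: 2 H
  1 × C: 1 H
  1 × C: no H
  1 × C (aromatic): no H
  1 × F: no H
  Total hydrogens = 11.
Molecular formula: C10H11FO2

C10H11FO2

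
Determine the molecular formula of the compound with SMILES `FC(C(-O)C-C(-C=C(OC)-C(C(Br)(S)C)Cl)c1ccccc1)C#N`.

C17H20BrClFNO2S

Heavy atoms from the SMILES: 1 Br, 17 C, 1 Cl, 1 F, 1 N, 2 O, 1 S.
Implicit hydrogens by atom environment:
  5 × C: 1 H each → 5
  5 × C (aromatic): 1 H each → 5
  3 × C: no H
  2 × C: 3 H each → 6
  1 × Br: no H
  1 × C: 2 H
  1 × C (aromatic): no H
  1 × Cl: no H
  1 × F: no H
  1 × N: no H
  1 × O: 1 H
  1 × O: no H
  1 × S: 1 H
  Total hydrogens = 20.
Molecular formula: C17H20BrClFNO2S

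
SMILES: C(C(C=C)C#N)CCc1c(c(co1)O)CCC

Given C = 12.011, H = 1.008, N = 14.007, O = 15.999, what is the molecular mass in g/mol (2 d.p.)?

Molecular formula: C14H19NO2.
M = 14×12.011 + 19×1.008 + 1×14.007 + 2×15.999 = 233.31 g/mol.

233.31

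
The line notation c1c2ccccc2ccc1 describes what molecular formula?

C10H8

Heavy atoms from the SMILES: 10 C.
Implicit hydrogens by atom environment:
  8 × C (aromatic): 1 H each → 8
  2 × C (aromatic): no H
  Total hydrogens = 8.
Molecular formula: C10H8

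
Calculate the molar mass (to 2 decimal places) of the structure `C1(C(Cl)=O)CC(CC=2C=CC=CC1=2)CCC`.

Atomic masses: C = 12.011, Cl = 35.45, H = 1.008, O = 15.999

Molecular formula: C14H17ClO.
M = 14×12.011 + 1×35.45 + 17×1.008 + 1×15.999 = 236.74 g/mol.

236.74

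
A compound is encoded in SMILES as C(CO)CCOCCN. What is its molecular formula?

Heavy atoms from the SMILES: 6 C, 1 N, 2 O.
Implicit hydrogens by atom environment:
  6 × C: 2 H each → 12
  1 × N: 2 H
  1 × O: 1 H
  1 × O: no H
  Total hydrogens = 15.
Molecular formula: C6H15NO2

C6H15NO2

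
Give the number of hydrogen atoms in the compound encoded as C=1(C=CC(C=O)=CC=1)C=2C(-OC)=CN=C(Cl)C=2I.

9

Hydrogens are implicit in SMILES; fill each atom to its normal valence:
  6 × C (aromatic): no H
  5 × C (aromatic): 1 H each → 5
  2 × O: no H
  1 × C: 3 H
  1 × C: 1 H
  1 × Cl: no H
  1 × I: no H
  1 × N (aromatic): no H
  Total hydrogens = 9.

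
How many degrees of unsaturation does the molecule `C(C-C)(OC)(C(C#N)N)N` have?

Molecular formula from the SMILES: C6H13N3O.
DoU = (2C + 2 + N − H − X)/2 = (2·6 + 2 + 3 − 13 − 0)/2 = 4/2 = 2.
(Structurally: 0 ring(s) + 2 π bond(s) = 2.)

2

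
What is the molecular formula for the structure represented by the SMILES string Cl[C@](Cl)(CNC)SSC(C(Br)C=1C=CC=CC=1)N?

C11H15BrCl2N2S2

Heavy atoms from the SMILES: 1 Br, 11 C, 2 Cl, 2 N, 2 S.
Implicit hydrogens by atom environment:
  5 × C (aromatic): 1 H each → 5
  2 × C: 1 H each → 2
  2 × Cl: no H
  2 × S: no H
  1 × Br: no H
  1 × C: 3 H
  1 × C: 2 H
  1 × C: no H
  1 × C (aromatic): no H
  1 × N: 2 H
  1 × N: 1 H
  Total hydrogens = 15.
Molecular formula: C11H15BrCl2N2S2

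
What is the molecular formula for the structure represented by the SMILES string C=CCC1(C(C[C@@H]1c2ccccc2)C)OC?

Heavy atoms from the SMILES: 15 C, 1 O.
Implicit hydrogens by atom environment:
  5 × C (aromatic): 1 H each → 5
  3 × C: 2 H each → 6
  3 × C: 1 H each → 3
  2 × C: 3 H each → 6
  1 × C: no H
  1 × C (aromatic): no H
  1 × O: no H
  Total hydrogens = 20.
Molecular formula: C15H20O

C15H20O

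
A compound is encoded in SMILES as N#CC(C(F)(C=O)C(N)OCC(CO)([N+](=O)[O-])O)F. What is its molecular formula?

Heavy atoms from the SMILES: 8 C, 2 F, 3 N, 6 O.
Implicit hydrogens by atom environment:
  3 × C: 1 H each → 3
  3 × C: no H
  3 × O: no H
  2 × C: 2 H each → 4
  2 × F: no H
  2 × O: 1 H each → 2
  1 × N: 2 H
  1 × N (charge +1): no H
  1 × N: no H
  1 × O (charge -1): no H
  Total hydrogens = 11.
Molecular formula: C8H11F2N3O6

C8H11F2N3O6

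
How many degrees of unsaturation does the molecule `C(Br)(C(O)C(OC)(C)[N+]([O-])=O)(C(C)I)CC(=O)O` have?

2

Molecular formula from the SMILES: C9H15BrINO6.
DoU = (2C + 2 + N − H − X)/2 = (2·9 + 2 + 1 − 15 − 2)/2 = 4/2 = 2.
(Structurally: 0 ring(s) + 2 π bond(s) = 2.)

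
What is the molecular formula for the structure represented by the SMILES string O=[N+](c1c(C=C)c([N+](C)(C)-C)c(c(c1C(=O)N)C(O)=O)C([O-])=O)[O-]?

Heavy atoms from the SMILES: 14 C, 3 N, 7 O.
Implicit hydrogens by atom environment:
  6 × C (aromatic): no H
  4 × O: no H
  3 × C: 3 H each → 9
  3 × C: no H
  2 × N (charge +1): no H
  2 × O (charge -1): no H
  1 × C: 2 H
  1 × C: 1 H
  1 × N: 2 H
  1 × O: 1 H
  Total hydrogens = 15.
Molecular formula: C14H15N3O7

C14H15N3O7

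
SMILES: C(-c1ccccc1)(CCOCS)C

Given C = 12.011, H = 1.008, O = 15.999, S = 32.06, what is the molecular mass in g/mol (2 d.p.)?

196.31

Molecular formula: C11H16OS.
M = 11×12.011 + 16×1.008 + 1×15.999 + 1×32.06 = 196.31 g/mol.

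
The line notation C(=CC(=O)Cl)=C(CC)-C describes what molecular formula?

C7H9ClO

Heavy atoms from the SMILES: 7 C, 1 Cl, 1 O.
Implicit hydrogens by atom environment:
  3 × C: no H
  2 × C: 3 H each → 6
  1 × C: 2 H
  1 × C: 1 H
  1 × Cl: no H
  1 × O: no H
  Total hydrogens = 9.
Molecular formula: C7H9ClO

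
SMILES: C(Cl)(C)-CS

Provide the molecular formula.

Heavy atoms from the SMILES: 3 C, 1 Cl, 1 S.
Implicit hydrogens by atom environment:
  1 × C: 3 H
  1 × C: 2 H
  1 × C: 1 H
  1 × Cl: no H
  1 × S: 1 H
  Total hydrogens = 7.
Molecular formula: C3H7ClS

C3H7ClS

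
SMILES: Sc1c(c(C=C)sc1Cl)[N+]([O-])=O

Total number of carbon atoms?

6

The symbol for carbon appears 6 times in the SMILES. Lowercase c denotes aromatic carbon and counts toward C.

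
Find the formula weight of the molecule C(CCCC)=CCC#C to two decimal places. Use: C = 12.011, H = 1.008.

Molecular formula: C9H14.
M = 9×12.011 + 14×1.008 = 122.21 g/mol.

122.21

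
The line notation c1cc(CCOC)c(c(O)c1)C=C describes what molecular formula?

C11H14O2

Heavy atoms from the SMILES: 11 C, 2 O.
Implicit hydrogens by atom environment:
  3 × C: 2 H each → 6
  3 × C (aromatic): 1 H each → 3
  3 × C (aromatic): no H
  1 × C: 3 H
  1 × C: 1 H
  1 × O: 1 H
  1 × O: no H
  Total hydrogens = 14.
Molecular formula: C11H14O2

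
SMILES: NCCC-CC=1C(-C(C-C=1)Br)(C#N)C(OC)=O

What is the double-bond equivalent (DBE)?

5

Molecular formula from the SMILES: C12H17BrN2O2.
DoU = (2C + 2 + N − H − X)/2 = (2·12 + 2 + 2 − 17 − 1)/2 = 10/2 = 5.
(Structurally: 1 ring(s) + 4 π bond(s) = 5.)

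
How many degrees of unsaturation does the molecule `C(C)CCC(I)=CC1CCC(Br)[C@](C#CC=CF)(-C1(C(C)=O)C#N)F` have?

8

Molecular formula from the SMILES: C19H21BrF2INO.
DoU = (2C + 2 + N − H − X)/2 = (2·19 + 2 + 1 − 21 − 4)/2 = 16/2 = 8.
(Structurally: 1 ring(s) + 7 π bond(s) = 8.)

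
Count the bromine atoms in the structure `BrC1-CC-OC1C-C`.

1

The symbol for bromine appears 1 time in the SMILES.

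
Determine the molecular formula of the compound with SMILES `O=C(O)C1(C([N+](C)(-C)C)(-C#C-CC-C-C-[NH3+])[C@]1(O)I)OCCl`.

Heavy atoms from the SMILES: 14 C, 1 Cl, 1 I, 2 N, 4 O.
Implicit hydrogens by atom environment:
  6 × C: no H
  5 × C: 2 H each → 10
  3 × C: 3 H each → 9
  2 × O: 1 H each → 2
  2 × O: no H
  1 × Cl: no H
  1 × I: no H
  1 × N (charge +1): 3 H
  1 × N (charge +1): no H
  Total hydrogens = 24.
Net charge +2.
Molecular formula: [C14H24ClIN2O4]2+

[C14H24ClIN2O4]2+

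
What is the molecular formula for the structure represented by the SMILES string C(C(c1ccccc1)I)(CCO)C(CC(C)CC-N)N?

Heavy atoms from the SMILES: 16 C, 1 I, 2 N, 1 O.
Implicit hydrogens by atom environment:
  5 × C: 2 H each → 10
  5 × C (aromatic): 1 H each → 5
  4 × C: 1 H each → 4
  2 × N: 2 H each → 4
  1 × C: 3 H
  1 × C (aromatic): no H
  1 × I: no H
  1 × O: 1 H
  Total hydrogens = 27.
Molecular formula: C16H27IN2O

C16H27IN2O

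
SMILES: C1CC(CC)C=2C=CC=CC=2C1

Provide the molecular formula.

C12H16

Heavy atoms from the SMILES: 12 C.
Implicit hydrogens by atom environment:
  4 × C: 2 H each → 8
  4 × C (aromatic): 1 H each → 4
  2 × C (aromatic): no H
  1 × C: 3 H
  1 × C: 1 H
  Total hydrogens = 16.
Molecular formula: C12H16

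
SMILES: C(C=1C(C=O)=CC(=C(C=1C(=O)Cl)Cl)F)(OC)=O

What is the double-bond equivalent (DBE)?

Molecular formula from the SMILES: C10H5Cl2FO4.
DoU = (2C + 2 + N − H − X)/2 = (2·10 + 2 + 0 − 5 − 3)/2 = 14/2 = 7.
(Structurally: 1 ring(s) + 6 π bond(s) = 7.)

7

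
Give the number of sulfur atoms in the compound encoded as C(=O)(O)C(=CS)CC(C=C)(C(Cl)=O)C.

1

The symbol for sulfur appears 1 time in the SMILES.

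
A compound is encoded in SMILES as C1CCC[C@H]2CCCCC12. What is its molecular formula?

C10H18

Heavy atoms from the SMILES: 10 C.
Implicit hydrogens by atom environment:
  8 × C: 2 H each → 16
  2 × C: 1 H each → 2
  Total hydrogens = 18.
Molecular formula: C10H18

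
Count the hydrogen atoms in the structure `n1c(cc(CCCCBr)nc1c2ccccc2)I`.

Hydrogens are implicit in SMILES; fill each atom to its normal valence:
  6 × C (aromatic): 1 H each → 6
  4 × C: 2 H each → 8
  4 × C (aromatic): no H
  2 × N (aromatic): no H
  1 × Br: no H
  1 × I: no H
  Total hydrogens = 14.

14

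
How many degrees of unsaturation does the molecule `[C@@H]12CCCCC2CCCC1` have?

Molecular formula from the SMILES: C10H18.
DoU = (2C + 2 + N − H − X)/2 = (2·10 + 2 + 0 − 18 − 0)/2 = 4/2 = 2.
(Structurally: 2 ring(s) + 0 π bond(s) = 2.)

2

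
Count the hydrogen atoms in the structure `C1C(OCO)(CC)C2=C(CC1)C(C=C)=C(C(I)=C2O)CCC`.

25

Hydrogens are implicit in SMILES; fill each atom to its normal valence:
  8 × C: 2 H each → 16
  6 × C (aromatic): no H
  2 × C: 3 H each → 6
  2 × O: 1 H each → 2
  1 × C: 1 H
  1 × C: no H
  1 × I: no H
  1 × O: no H
  Total hydrogens = 25.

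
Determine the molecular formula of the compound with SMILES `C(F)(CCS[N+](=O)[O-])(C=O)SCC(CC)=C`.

C9H14FNO3S2

Heavy atoms from the SMILES: 9 C, 1 F, 1 N, 3 O, 2 S.
Implicit hydrogens by atom environment:
  5 × C: 2 H each → 10
  2 × C: no H
  2 × O: no H
  2 × S: no H
  1 × C: 3 H
  1 × C: 1 H
  1 × F: no H
  1 × N (charge +1): no H
  1 × O (charge -1): no H
  Total hydrogens = 14.
Molecular formula: C9H14FNO3S2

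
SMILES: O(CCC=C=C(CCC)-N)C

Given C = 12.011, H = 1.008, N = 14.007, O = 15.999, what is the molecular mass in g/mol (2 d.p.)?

Molecular formula: C9H17NO.
M = 9×12.011 + 17×1.008 + 1×14.007 + 1×15.999 = 155.24 g/mol.

155.24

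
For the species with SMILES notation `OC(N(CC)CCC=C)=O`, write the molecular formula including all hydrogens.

Heavy atoms from the SMILES: 7 C, 1 N, 2 O.
Implicit hydrogens by atom environment:
  4 × C: 2 H each → 8
  1 × C: 3 H
  1 × C: 1 H
  1 × C: no H
  1 × N: no H
  1 × O: 1 H
  1 × O: no H
  Total hydrogens = 13.
Molecular formula: C7H13NO2

C7H13NO2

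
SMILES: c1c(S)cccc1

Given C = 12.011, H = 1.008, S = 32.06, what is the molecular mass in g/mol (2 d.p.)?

Molecular formula: C6H6S.
M = 6×12.011 + 6×1.008 + 1×32.06 = 110.17 g/mol.

110.17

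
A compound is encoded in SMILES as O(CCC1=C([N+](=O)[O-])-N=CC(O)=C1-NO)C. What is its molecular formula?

Heavy atoms from the SMILES: 8 C, 3 N, 5 O.
Implicit hydrogens by atom environment:
  4 × C (aromatic): no H
  2 × C: 2 H each → 4
  2 × O: 1 H each → 2
  2 × O: no H
  1 × C: 3 H
  1 × C (aromatic): 1 H
  1 × N: 1 H
  1 × N (aromatic): no H
  1 × N (charge +1): no H
  1 × O (charge -1): no H
  Total hydrogens = 11.
Molecular formula: C8H11N3O5

C8H11N3O5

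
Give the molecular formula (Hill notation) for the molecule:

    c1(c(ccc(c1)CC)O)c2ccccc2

Heavy atoms from the SMILES: 14 C, 1 O.
Implicit hydrogens by atom environment:
  8 × C (aromatic): 1 H each → 8
  4 × C (aromatic): no H
  1 × C: 3 H
  1 × C: 2 H
  1 × O: 1 H
  Total hydrogens = 14.
Molecular formula: C14H14O

C14H14O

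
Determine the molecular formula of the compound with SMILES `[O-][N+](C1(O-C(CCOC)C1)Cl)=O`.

Heavy atoms from the SMILES: 6 C, 1 Cl, 1 N, 4 O.
Implicit hydrogens by atom environment:
  3 × C: 2 H each → 6
  3 × O: no H
  1 × C: 3 H
  1 × C: 1 H
  1 × C: no H
  1 × Cl: no H
  1 × N (charge +1): no H
  1 × O (charge -1): no H
  Total hydrogens = 10.
Molecular formula: C6H10ClNO4

C6H10ClNO4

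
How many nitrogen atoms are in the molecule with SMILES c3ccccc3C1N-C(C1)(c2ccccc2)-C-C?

1

The symbol for nitrogen appears 1 time in the SMILES.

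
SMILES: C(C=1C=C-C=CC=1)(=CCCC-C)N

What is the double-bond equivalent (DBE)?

5

Molecular formula from the SMILES: C12H17N.
DoU = (2C + 2 + N − H − X)/2 = (2·12 + 2 + 1 − 17 − 0)/2 = 10/2 = 5.
(Structurally: 1 ring(s) + 4 π bond(s) = 5.)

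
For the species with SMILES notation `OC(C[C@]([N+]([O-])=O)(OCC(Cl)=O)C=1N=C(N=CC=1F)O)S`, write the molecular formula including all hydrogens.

C9H9ClFN3O6S

Heavy atoms from the SMILES: 9 C, 1 Cl, 1 F, 3 N, 6 O, 1 S.
Implicit hydrogens by atom environment:
  3 × C (aromatic): no H
  3 × O: no H
  2 × C: 2 H each → 4
  2 × C: no H
  2 × N (aromatic): no H
  2 × O: 1 H each → 2
  1 × C (aromatic): 1 H
  1 × C: 1 H
  1 × Cl: no H
  1 × F: no H
  1 × N (charge +1): no H
  1 × O (charge -1): no H
  1 × S: 1 H
  Total hydrogens = 9.
Molecular formula: C9H9ClFN3O6S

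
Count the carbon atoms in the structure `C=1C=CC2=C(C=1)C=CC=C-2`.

10

The symbol for carbon appears 10 times in the SMILES.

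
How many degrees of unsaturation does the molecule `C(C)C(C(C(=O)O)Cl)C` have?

Molecular formula from the SMILES: C6H11ClO2.
DoU = (2C + 2 + N − H − X)/2 = (2·6 + 2 + 0 − 11 − 1)/2 = 2/2 = 1.
(Structurally: 0 ring(s) + 1 π bond(s) = 1.)

1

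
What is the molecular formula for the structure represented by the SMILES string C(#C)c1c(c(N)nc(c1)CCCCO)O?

C11H14N2O2

Heavy atoms from the SMILES: 11 C, 2 N, 2 O.
Implicit hydrogens by atom environment:
  4 × C: 2 H each → 8
  4 × C (aromatic): no H
  2 × O: 1 H each → 2
  1 × C (aromatic): 1 H
  1 × C: 1 H
  1 × C: no H
  1 × N: 2 H
  1 × N (aromatic): no H
  Total hydrogens = 14.
Molecular formula: C11H14N2O2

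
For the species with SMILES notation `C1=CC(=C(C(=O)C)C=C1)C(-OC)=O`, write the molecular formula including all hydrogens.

C10H10O3

Heavy atoms from the SMILES: 10 C, 3 O.
Implicit hydrogens by atom environment:
  4 × C (aromatic): 1 H each → 4
  3 × O: no H
  2 × C: 3 H each → 6
  2 × C (aromatic): no H
  2 × C: no H
  Total hydrogens = 10.
Molecular formula: C10H10O3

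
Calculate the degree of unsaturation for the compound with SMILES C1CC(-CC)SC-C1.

1

Molecular formula from the SMILES: C7H14S.
DoU = (2C + 2 + N − H − X)/2 = (2·7 + 2 + 0 − 14 − 0)/2 = 2/2 = 1.
(Structurally: 1 ring(s) + 0 π bond(s) = 1.)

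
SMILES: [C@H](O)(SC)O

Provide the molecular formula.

C2H6O2S

Heavy atoms from the SMILES: 2 C, 2 O, 1 S.
Implicit hydrogens by atom environment:
  2 × O: 1 H each → 2
  1 × C: 3 H
  1 × C: 1 H
  1 × S: no H
  Total hydrogens = 6.
Molecular formula: C2H6O2S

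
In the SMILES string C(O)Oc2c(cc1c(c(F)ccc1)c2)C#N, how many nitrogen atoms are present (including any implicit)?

1

The symbol for nitrogen appears 1 time in the SMILES.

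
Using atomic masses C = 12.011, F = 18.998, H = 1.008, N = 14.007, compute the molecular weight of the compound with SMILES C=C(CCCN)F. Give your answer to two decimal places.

103.14

Molecular formula: C5H10FN.
M = 5×12.011 + 1×18.998 + 10×1.008 + 1×14.007 = 103.14 g/mol.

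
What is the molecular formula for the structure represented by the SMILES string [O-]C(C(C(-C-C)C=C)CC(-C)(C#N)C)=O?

Heavy atoms from the SMILES: 12 C, 1 N, 2 O.
Implicit hydrogens by atom environment:
  3 × C: 3 H each → 9
  3 × C: 2 H each → 6
  3 × C: 1 H each → 3
  3 × C: no H
  1 × N: no H
  1 × O: no H
  1 × O (charge -1): no H
  Total hydrogens = 18.
Net charge -1.
Molecular formula: C12H18NO2-

C12H18NO2-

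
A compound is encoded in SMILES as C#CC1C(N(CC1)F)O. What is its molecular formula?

Heavy atoms from the SMILES: 6 C, 1 F, 1 N, 1 O.
Implicit hydrogens by atom environment:
  3 × C: 1 H each → 3
  2 × C: 2 H each → 4
  1 × C: no H
  1 × F: no H
  1 × N: no H
  1 × O: 1 H
  Total hydrogens = 8.
Molecular formula: C6H8FNO

C6H8FNO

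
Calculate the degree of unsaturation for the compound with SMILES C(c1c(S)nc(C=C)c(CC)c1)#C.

Molecular formula from the SMILES: C11H11NS.
DoU = (2C + 2 + N − H − X)/2 = (2·11 + 2 + 1 − 11 − 0)/2 = 14/2 = 7.
(Structurally: 1 ring(s) + 6 π bond(s) = 7.)

7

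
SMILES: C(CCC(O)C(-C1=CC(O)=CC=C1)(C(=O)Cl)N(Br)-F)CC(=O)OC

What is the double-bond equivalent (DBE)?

Molecular formula from the SMILES: C15H18BrClFNO5.
DoU = (2C + 2 + N − H − X)/2 = (2·15 + 2 + 1 − 18 − 3)/2 = 12/2 = 6.
(Structurally: 1 ring(s) + 5 π bond(s) = 6.)

6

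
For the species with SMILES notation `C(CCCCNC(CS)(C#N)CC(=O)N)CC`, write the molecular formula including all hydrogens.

Heavy atoms from the SMILES: 12 C, 3 N, 1 O, 1 S.
Implicit hydrogens by atom environment:
  8 × C: 2 H each → 16
  3 × C: no H
  1 × C: 3 H
  1 × N: 2 H
  1 × N: 1 H
  1 × N: no H
  1 × O: no H
  1 × S: 1 H
  Total hydrogens = 23.
Molecular formula: C12H23N3OS

C12H23N3OS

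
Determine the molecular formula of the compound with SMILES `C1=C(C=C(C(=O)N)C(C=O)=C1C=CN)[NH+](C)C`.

Heavy atoms from the SMILES: 12 C, 3 N, 2 O.
Implicit hydrogens by atom environment:
  4 × C (aromatic): no H
  3 × C: 1 H each → 3
  2 × C: 3 H each → 6
  2 × C (aromatic): 1 H each → 2
  2 × N: 2 H each → 4
  2 × O: no H
  1 × C: no H
  1 × N (charge +1): 1 H
  Total hydrogens = 16.
Net charge +1.
Molecular formula: C12H16N3O2+

C12H16N3O2+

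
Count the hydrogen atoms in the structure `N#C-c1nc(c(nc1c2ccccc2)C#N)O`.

Hydrogens are implicit in SMILES; fill each atom to its normal valence:
  5 × C (aromatic): 1 H each → 5
  5 × C (aromatic): no H
  2 × C: no H
  2 × N (aromatic): no H
  2 × N: no H
  1 × O: 1 H
  Total hydrogens = 6.

6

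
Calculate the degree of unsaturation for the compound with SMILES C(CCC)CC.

0

Molecular formula from the SMILES: C6H14.
DoU = (2C + 2 + N − H − X)/2 = (2·6 + 2 + 0 − 14 − 0)/2 = 0/2 = 0.
(Structurally: 0 ring(s) + 0 π bond(s) = 0.)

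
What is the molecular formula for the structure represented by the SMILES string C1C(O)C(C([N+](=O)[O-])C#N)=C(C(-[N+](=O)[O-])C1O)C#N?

Heavy atoms from the SMILES: 9 C, 4 N, 6 O.
Implicit hydrogens by atom environment:
  4 × C: 1 H each → 4
  4 × C: no H
  2 × N: no H
  2 × N (charge +1): no H
  2 × O: 1 H each → 2
  2 × O: no H
  2 × O (charge -1): no H
  1 × C: 2 H
  Total hydrogens = 8.
Molecular formula: C9H8N4O6

C9H8N4O6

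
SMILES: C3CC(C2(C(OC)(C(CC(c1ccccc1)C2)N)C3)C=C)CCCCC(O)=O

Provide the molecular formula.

C24H35NO3

Heavy atoms from the SMILES: 24 C, 1 N, 3 O.
Implicit hydrogens by atom environment:
  10 × C: 2 H each → 20
  5 × C (aromatic): 1 H each → 5
  4 × C: 1 H each → 4
  3 × C: no H
  2 × O: no H
  1 × C: 3 H
  1 × C (aromatic): no H
  1 × N: 2 H
  1 × O: 1 H
  Total hydrogens = 35.
Molecular formula: C24H35NO3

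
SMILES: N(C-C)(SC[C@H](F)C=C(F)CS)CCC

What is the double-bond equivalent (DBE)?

1

Molecular formula from the SMILES: C10H19F2NS2.
DoU = (2C + 2 + N − H − X)/2 = (2·10 + 2 + 1 − 19 − 2)/2 = 2/2 = 1.
(Structurally: 0 ring(s) + 1 π bond(s) = 1.)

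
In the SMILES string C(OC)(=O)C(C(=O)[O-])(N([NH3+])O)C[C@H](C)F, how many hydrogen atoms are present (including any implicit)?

Hydrogens are implicit in SMILES; fill each atom to its normal valence:
  3 × C: no H
  3 × O: no H
  2 × C: 3 H each → 6
  1 × C: 2 H
  1 × C: 1 H
  1 × F: no H
  1 × N (charge +1): 3 H
  1 × N: no H
  1 × O: 1 H
  1 × O (charge -1): no H
  Total hydrogens = 13.

13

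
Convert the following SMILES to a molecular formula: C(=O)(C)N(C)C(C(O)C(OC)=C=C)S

C9H15NO3S

Heavy atoms from the SMILES: 9 C, 1 N, 3 O, 1 S.
Implicit hydrogens by atom environment:
  3 × C: 3 H each → 9
  3 × C: no H
  2 × C: 1 H each → 2
  2 × O: no H
  1 × C: 2 H
  1 × N: no H
  1 × O: 1 H
  1 × S: 1 H
  Total hydrogens = 15.
Molecular formula: C9H15NO3S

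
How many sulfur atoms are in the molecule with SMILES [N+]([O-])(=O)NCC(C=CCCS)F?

The symbol for sulfur appears 1 time in the SMILES.

1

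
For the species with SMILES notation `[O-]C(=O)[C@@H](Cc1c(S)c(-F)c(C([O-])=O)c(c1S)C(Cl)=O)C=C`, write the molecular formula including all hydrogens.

[C13H8ClFO5S2]2-

Heavy atoms from the SMILES: 13 C, 1 Cl, 1 F, 5 O, 2 S.
Implicit hydrogens by atom environment:
  6 × C (aromatic): no H
  3 × C: no H
  3 × O: no H
  2 × C: 2 H each → 4
  2 × C: 1 H each → 2
  2 × O (charge -1): no H
  2 × S: 1 H each → 2
  1 × Cl: no H
  1 × F: no H
  Total hydrogens = 8.
Net charge -2.
Molecular formula: [C13H8ClFO5S2]2-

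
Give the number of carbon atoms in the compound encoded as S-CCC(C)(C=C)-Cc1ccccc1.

The symbol for carbon appears 13 times in the SMILES. Lowercase c denotes aromatic carbon and counts toward C.

13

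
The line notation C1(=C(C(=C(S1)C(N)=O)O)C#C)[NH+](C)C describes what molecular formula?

C9H11N2O2S+

Heavy atoms from the SMILES: 9 C, 2 N, 2 O, 1 S.
Implicit hydrogens by atom environment:
  4 × C (aromatic): no H
  2 × C: 3 H each → 6
  2 × C: no H
  1 × C: 1 H
  1 × N: 2 H
  1 × N (charge +1): 1 H
  1 × O: 1 H
  1 × O: no H
  1 × S (aromatic): no H
  Total hydrogens = 11.
Net charge +1.
Molecular formula: C9H11N2O2S+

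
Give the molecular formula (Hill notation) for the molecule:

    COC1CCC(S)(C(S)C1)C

C8H16OS2

Heavy atoms from the SMILES: 8 C, 1 O, 2 S.
Implicit hydrogens by atom environment:
  3 × C: 2 H each → 6
  2 × C: 3 H each → 6
  2 × C: 1 H each → 2
  2 × S: 1 H each → 2
  1 × C: no H
  1 × O: no H
  Total hydrogens = 16.
Molecular formula: C8H16OS2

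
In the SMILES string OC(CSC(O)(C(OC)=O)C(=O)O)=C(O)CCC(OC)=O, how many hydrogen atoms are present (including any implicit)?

Hydrogens are implicit in SMILES; fill each atom to its normal valence:
  6 × C: no H
  5 × O: no H
  4 × O: 1 H each → 4
  3 × C: 2 H each → 6
  2 × C: 3 H each → 6
  1 × S: no H
  Total hydrogens = 16.

16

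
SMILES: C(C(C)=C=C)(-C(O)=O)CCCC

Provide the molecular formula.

C10H16O2

Heavy atoms from the SMILES: 10 C, 2 O.
Implicit hydrogens by atom environment:
  4 × C: 2 H each → 8
  3 × C: no H
  2 × C: 3 H each → 6
  1 × C: 1 H
  1 × O: 1 H
  1 × O: no H
  Total hydrogens = 16.
Molecular formula: C10H16O2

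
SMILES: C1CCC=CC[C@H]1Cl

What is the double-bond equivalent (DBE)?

Molecular formula from the SMILES: C7H11Cl.
DoU = (2C + 2 + N − H − X)/2 = (2·7 + 2 + 0 − 11 − 1)/2 = 4/2 = 2.
(Structurally: 1 ring(s) + 1 π bond(s) = 2.)

2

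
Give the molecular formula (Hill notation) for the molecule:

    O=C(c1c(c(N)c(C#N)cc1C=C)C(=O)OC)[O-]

Heavy atoms from the SMILES: 12 C, 2 N, 4 O.
Implicit hydrogens by atom environment:
  5 × C (aromatic): no H
  3 × C: no H
  3 × O: no H
  1 × C: 3 H
  1 × C: 2 H
  1 × C (aromatic): 1 H
  1 × C: 1 H
  1 × N: 2 H
  1 × N: no H
  1 × O (charge -1): no H
  Total hydrogens = 9.
Net charge -1.
Molecular formula: C12H9N2O4-

C12H9N2O4-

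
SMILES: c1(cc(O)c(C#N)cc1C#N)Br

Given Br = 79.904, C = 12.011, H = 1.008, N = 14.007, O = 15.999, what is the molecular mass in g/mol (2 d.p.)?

Molecular formula: C8H3BrN2O.
M = 1×79.904 + 8×12.011 + 3×1.008 + 2×14.007 + 1×15.999 = 223.03 g/mol.

223.03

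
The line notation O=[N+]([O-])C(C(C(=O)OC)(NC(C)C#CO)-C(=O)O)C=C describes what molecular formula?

C11H14N2O7

Heavy atoms from the SMILES: 11 C, 2 N, 7 O.
Implicit hydrogens by atom environment:
  5 × C: no H
  4 × O: no H
  3 × C: 1 H each → 3
  2 × C: 3 H each → 6
  2 × O: 1 H each → 2
  1 × C: 2 H
  1 × N: 1 H
  1 × N (charge +1): no H
  1 × O (charge -1): no H
  Total hydrogens = 14.
Molecular formula: C11H14N2O7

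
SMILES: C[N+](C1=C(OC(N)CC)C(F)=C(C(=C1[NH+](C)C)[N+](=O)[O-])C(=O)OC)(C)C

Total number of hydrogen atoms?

Hydrogens are implicit in SMILES; fill each atom to its normal valence:
  7 × C: 3 H each → 21
  6 × C (aromatic): no H
  4 × O: no H
  2 × N (charge +1): no H
  1 × C: 2 H
  1 × C: 1 H
  1 × C: no H
  1 × F: no H
  1 × N: 2 H
  1 × N (charge +1): 1 H
  1 × O (charge -1): no H
  Total hydrogens = 27.

27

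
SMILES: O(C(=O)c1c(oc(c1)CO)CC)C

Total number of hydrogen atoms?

Hydrogens are implicit in SMILES; fill each atom to its normal valence:
  3 × C (aromatic): no H
  2 × C: 3 H each → 6
  2 × C: 2 H each → 4
  2 × O: no H
  1 × C (aromatic): 1 H
  1 × C: no H
  1 × O: 1 H
  1 × O (aromatic): no H
  Total hydrogens = 12.

12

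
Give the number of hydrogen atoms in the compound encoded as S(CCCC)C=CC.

14

Hydrogens are implicit in SMILES; fill each atom to its normal valence:
  3 × C: 2 H each → 6
  2 × C: 3 H each → 6
  2 × C: 1 H each → 2
  1 × S: no H
  Total hydrogens = 14.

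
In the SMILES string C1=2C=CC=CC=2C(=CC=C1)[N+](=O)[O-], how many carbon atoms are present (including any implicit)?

10

The symbol for carbon appears 10 times in the SMILES.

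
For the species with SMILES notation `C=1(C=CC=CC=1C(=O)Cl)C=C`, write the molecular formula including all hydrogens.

Heavy atoms from the SMILES: 9 C, 1 Cl, 1 O.
Implicit hydrogens by atom environment:
  4 × C (aromatic): 1 H each → 4
  2 × C (aromatic): no H
  1 × C: 2 H
  1 × C: 1 H
  1 × C: no H
  1 × Cl: no H
  1 × O: no H
  Total hydrogens = 7.
Molecular formula: C9H7ClO

C9H7ClO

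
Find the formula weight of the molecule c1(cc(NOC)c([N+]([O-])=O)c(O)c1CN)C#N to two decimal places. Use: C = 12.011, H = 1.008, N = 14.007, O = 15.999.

238.20

Molecular formula: C9H10N4O4.
M = 9×12.011 + 10×1.008 + 4×14.007 + 4×15.999 = 238.20 g/mol.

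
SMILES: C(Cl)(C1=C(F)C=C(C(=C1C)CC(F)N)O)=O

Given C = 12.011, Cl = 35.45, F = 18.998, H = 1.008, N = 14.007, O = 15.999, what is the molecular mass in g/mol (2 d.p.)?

Molecular formula: C10H10ClF2NO2.
M = 10×12.011 + 1×35.45 + 2×18.998 + 10×1.008 + 1×14.007 + 2×15.999 = 249.64 g/mol.

249.64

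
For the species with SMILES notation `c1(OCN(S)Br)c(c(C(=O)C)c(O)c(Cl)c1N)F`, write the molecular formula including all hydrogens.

Heavy atoms from the SMILES: 1 Br, 9 C, 1 Cl, 1 F, 2 N, 3 O, 1 S.
Implicit hydrogens by atom environment:
  6 × C (aromatic): no H
  2 × O: no H
  1 × Br: no H
  1 × C: 3 H
  1 × C: 2 H
  1 × C: no H
  1 × Cl: no H
  1 × F: no H
  1 × N: 2 H
  1 × N: no H
  1 × O: 1 H
  1 × S: 1 H
  Total hydrogens = 9.
Molecular formula: C9H9BrClFN2O3S

C9H9BrClFN2O3S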